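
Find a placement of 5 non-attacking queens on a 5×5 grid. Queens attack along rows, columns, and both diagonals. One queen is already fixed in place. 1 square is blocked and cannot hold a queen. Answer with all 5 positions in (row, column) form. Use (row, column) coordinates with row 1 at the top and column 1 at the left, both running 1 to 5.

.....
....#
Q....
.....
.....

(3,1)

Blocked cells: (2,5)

Row 1: attacked by (3,1)→{1,3}. Safe: 2, 4, 5. Place at column 2.
Row 2: attacked by (1,2)→{1,2,3}; (3,1)→{1,2}. Blocked: 5. Safe: 4. Place at column 4.
Row 4: attacked by (1,2)→{2,5}; (2,4)→{2,4}; (3,1)→{1,2}. Safe: 3. Place at column 3.
Row 5: attacked by (1,2)→{2}; (2,4)→{1,4}; (3,1)→{1,3}; (4,3)→{2,3,4}. Safe: 5. Place at column 5.
Columns [2, 4, 1, 3, 5], r−c [-1, -2, 2, 1, 0], r+c [3, 6, 4, 7, 10] are all distinct, so no two queens attack.

(1,2) (2,4) (3,1) (4,3) (5,5)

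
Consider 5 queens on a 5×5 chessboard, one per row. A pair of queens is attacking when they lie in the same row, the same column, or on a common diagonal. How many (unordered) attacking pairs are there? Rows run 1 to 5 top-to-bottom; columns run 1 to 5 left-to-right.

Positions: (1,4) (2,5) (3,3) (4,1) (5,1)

4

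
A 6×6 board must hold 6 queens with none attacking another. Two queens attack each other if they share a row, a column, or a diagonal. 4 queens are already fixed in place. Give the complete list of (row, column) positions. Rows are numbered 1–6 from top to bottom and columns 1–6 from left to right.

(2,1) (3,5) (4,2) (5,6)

(1,4) (2,1) (3,5) (4,2) (5,6) (6,3)

Row 1: attacked by (2,1)→{1,2}; (3,5)→{3,5}; (4,2)→{2,5}; (5,6)→{2,6}. Safe: 4. Place at column 4.
Row 6: attacked by (1,4)→{4}; (2,1)→{1,5}; (3,5)→{2,5}; (4,2)→{2,4}; (5,6)→{5,6}. Safe: 3. Place at column 3.
Columns [4, 1, 5, 2, 6, 3], r−c [-3, 1, -2, 2, -1, 3], r+c [5, 3, 8, 6, 11, 9] are all distinct, so no two queens attack.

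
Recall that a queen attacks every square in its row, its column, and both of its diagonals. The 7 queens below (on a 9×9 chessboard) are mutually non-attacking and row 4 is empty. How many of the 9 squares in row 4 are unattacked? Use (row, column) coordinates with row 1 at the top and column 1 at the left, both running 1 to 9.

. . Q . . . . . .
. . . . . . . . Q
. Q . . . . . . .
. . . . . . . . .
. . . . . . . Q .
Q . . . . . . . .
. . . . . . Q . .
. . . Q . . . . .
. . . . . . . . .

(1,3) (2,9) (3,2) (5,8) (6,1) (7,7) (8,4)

(1,3) attacks row 4 at column 3 and diagonals 6.
(2,9) attacks row 4 at column 9 and diagonals 7.
(3,2) attacks row 4 at column 2 and diagonals 1, 3.
(5,8) attacks row 4 at column 8 and diagonals 7, 9.
(6,1) attacks row 4 at column 1 and diagonals 3.
(7,7) attacks row 4 at column 7 and diagonals 4.
(8,4) attacks row 4 at column 4 and diagonals 8.
Attacked columns: {1, 2, 3, 4, 6, 7, 8, 9}. Safe: {5}.

1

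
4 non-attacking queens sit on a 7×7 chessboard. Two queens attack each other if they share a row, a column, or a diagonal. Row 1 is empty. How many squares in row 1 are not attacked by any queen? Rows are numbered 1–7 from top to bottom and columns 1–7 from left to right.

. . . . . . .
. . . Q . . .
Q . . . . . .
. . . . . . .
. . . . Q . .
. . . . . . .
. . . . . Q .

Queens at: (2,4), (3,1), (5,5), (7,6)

(2,4) attacks row 1 at column 4 and diagonals 3, 5.
(3,1) attacks row 1 at column 1 and diagonals 3.
(5,5) attacks row 1 at column 5 and diagonals 1.
(7,6) attacks row 1 at column 6.
Attacked columns: {1, 3, 4, 5, 6}. Safe: {2, 7}.

2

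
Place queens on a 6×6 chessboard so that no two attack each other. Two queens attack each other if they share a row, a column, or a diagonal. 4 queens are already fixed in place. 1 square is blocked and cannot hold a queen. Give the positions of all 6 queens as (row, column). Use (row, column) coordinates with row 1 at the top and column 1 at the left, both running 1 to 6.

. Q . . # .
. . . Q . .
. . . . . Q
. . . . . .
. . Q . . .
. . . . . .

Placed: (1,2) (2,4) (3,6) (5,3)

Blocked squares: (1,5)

Row 4: attacked by (1,2)→{2,5}; (2,4)→{2,4,6}; (3,6)→{5,6}; (5,3)→{2,3,4}. Safe: 1. Place at column 1.
Row 6: attacked by (1,2)→{2}; (2,4)→{4}; (3,6)→{3,6}; (4,1)→{1,3}; (5,3)→{2,3,4}. Safe: 5. Place at column 5.
Columns [2, 4, 6, 1, 3, 5], r−c [-1, -2, -3, 3, 2, 1], r+c [3, 6, 9, 5, 8, 11] are all distinct, so no two queens attack.

(1,2) (2,4) (3,6) (4,1) (5,3) (6,5)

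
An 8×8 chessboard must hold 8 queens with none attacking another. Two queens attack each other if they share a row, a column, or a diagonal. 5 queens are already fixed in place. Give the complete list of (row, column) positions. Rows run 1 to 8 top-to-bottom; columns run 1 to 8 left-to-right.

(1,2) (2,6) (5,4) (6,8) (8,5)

Row 3: attacked by (1,2)→{2,4}; (2,6)→{5,6,7}; (5,4)→{2,4,6}; (6,8)→{5,8}; (8,5)→{5}. Safe: 1, 3. Place at column 1.
Row 4: attacked by (1,2)→{2,5}; (2,6)→{4,6,8}; (3,1)→{1,2}; (5,4)→{3,4,5}; (6,8)→{6,8}; (8,5)→{1,5}. Safe: 7. Place at column 7.
Row 7: attacked by (1,2)→{2,8}; (2,6)→{1,6}; (3,1)→{1,5}; (4,7)→{4,7}; (5,4)→{2,4,6}; (6,8)→{7,8}; (8,5)→{4,5,6}. Safe: 3. Place at column 3.
Columns [2, 6, 1, 7, 4, 8, 3, 5], r−c [-1, -4, 2, -3, 1, -2, 4, 3], r+c [3, 8, 4, 11, 9, 14, 10, 13] are all distinct, so no two queens attack.

(1,2) (2,6) (3,1) (4,7) (5,4) (6,8) (7,3) (8,5)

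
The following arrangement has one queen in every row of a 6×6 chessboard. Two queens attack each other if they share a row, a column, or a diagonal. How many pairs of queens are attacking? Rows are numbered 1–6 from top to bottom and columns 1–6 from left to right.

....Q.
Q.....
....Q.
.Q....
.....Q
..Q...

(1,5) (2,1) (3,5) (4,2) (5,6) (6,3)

2

Same column: (1,5)–(3,5) (column 5).
Same diagonal: (1,5)–(4,2) (|1−4| = |5−2| = 3).
Total attacking pairs: 2.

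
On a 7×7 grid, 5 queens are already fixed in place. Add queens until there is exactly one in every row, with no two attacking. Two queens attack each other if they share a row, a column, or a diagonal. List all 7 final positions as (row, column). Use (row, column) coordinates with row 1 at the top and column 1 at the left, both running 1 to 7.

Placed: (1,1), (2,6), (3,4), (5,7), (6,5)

Row 4: attacked by (1,1)→{1,4}; (2,6)→{4,6}; (3,4)→{3,4,5}; (5,7)→{6,7}; (6,5)→{3,5,7}. Safe: 2. Place at column 2.
Row 7: attacked by (1,1)→{1,7}; (2,6)→{1,6}; (3,4)→{4}; (4,2)→{2,5}; (5,7)→{5,7}; (6,5)→{4,5,6}. Safe: 3. Place at column 3.
Columns [1, 6, 4, 2, 7, 5, 3], r−c [0, -4, -1, 2, -2, 1, 4], r+c [2, 8, 7, 6, 12, 11, 10] are all distinct, so no two queens attack.

(1,1) (2,6) (3,4) (4,2) (5,7) (6,5) (7,3)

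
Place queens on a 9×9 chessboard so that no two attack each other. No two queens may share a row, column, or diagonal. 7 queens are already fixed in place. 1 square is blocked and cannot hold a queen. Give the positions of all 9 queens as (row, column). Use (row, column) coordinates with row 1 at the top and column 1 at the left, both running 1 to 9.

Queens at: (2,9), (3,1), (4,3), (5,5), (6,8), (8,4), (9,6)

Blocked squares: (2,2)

Row 1: attacked by (2,9)→{8,9}; (3,1)→{1,3}; (4,3)→{3,6}; (5,5)→{1,5,9}; (6,8)→{3,8}; (8,4)→{4}; (9,6)→{6}. Safe: 2, 7. Place at column 7.
Row 7: attacked by (1,7)→{1,7}; (2,9)→{4,9}; (3,1)→{1,5}; (4,3)→{3,6}; (5,5)→{3,5,7}; (6,8)→{7,8,9}; (8,4)→{3,4,5}; (9,6)→{4,6,8}. Safe: 2. Place at column 2.
Columns [7, 9, 1, 3, 5, 8, 2, 4, 6], r−c [-6, -7, 2, 1, 0, -2, 5, 4, 3], r+c [8, 11, 4, 7, 10, 14, 9, 12, 15] are all distinct, so no two queens attack.

(1,7) (2,9) (3,1) (4,3) (5,5) (6,8) (7,2) (8,4) (9,6)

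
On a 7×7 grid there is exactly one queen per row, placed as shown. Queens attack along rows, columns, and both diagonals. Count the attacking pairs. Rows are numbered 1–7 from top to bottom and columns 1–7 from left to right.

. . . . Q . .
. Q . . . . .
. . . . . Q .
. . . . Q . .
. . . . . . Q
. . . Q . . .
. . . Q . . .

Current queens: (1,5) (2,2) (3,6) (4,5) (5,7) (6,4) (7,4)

3

Same column: (1,5)–(4,5) (column 5); (6,4)–(7,4) (column 4).
Same diagonal: (3,6)–(4,5) (|3−4| = |6−5| = 1).
Total attacking pairs: 3.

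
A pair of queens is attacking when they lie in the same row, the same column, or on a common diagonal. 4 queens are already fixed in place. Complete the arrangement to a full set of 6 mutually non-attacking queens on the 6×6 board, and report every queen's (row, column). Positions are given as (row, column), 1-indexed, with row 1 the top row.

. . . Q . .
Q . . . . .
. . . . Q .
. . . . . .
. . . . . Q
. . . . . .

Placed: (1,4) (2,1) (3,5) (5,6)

Row 4: attacked by (1,4)→{1,4}; (2,1)→{1,3}; (3,5)→{4,5,6}; (5,6)→{5,6}. Safe: 2. Place at column 2.
Row 6: attacked by (1,4)→{4}; (2,1)→{1,5}; (3,5)→{2,5}; (4,2)→{2,4}; (5,6)→{5,6}. Safe: 3. Place at column 3.
Columns [4, 1, 5, 2, 6, 3], r−c [-3, 1, -2, 2, -1, 3], r+c [5, 3, 8, 6, 11, 9] are all distinct, so no two queens attack.

(1,4) (2,1) (3,5) (4,2) (5,6) (6,3)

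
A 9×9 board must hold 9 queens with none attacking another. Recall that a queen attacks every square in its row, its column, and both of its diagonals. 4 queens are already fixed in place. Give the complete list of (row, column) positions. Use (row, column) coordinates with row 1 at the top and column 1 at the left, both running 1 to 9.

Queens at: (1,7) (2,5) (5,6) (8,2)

(1,7) (2,5) (3,1) (4,8) (5,6) (6,3) (7,9) (8,2) (9,4)

Row 3: attacked by (1,7)→{5,7,9}; (2,5)→{4,5,6}; (5,6)→{4,6,8}; (8,2)→{2,7}. Safe: 1, 3. Place at column 1.
Row 4: attacked by (1,7)→{4,7}; (2,5)→{3,5,7}; (3,1)→{1,2}; (5,6)→{5,6,7}; (8,2)→{2,6}. Safe: 8, 9. Place at column 8.
Row 6: attacked by (1,7)→{2,7}; (2,5)→{1,5,9}; (3,1)→{1,4}; (4,8)→{6,8}; (5,6)→{5,6,7}; (8,2)→{2,4}. Safe: 3. Place at column 3.
Row 7: attacked by (1,7)→{1,7}; (2,5)→{5}; (3,1)→{1,5}; (4,8)→{5,8}; (5,6)→{4,6,8}; (6,3)→{2,3,4}; (8,2)→{1,2,3}. Safe: 9. Place at column 9.
Row 9: attacked by (1,7)→{7}; (2,5)→{5}; (3,1)→{1,7}; (4,8)→{3,8}; (5,6)→{2,6}; (6,3)→{3,6}; (7,9)→{7,9}; (8,2)→{1,2,3}. Safe: 4. Place at column 4.
Columns [7, 5, 1, 8, 6, 3, 9, 2, 4], r−c [-6, -3, 2, -4, -1, 3, -2, 6, 5], r+c [8, 7, 4, 12, 11, 9, 16, 10, 13] are all distinct, so no two queens attack.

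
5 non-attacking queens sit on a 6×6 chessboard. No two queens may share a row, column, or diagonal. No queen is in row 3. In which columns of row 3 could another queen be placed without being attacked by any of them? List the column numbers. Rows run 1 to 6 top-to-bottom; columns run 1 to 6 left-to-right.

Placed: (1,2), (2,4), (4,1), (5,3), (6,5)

(1,2) attacks row 3 at column 2 and diagonals 4.
(2,4) attacks row 3 at column 4 and diagonals 3, 5.
(4,1) attacks row 3 at column 1 and diagonals 2.
(5,3) attacks row 3 at column 3 and diagonals 1, 5.
(6,5) attacks row 3 at column 5 and diagonals 2.
Attacked columns: {1, 2, 3, 4, 5}. Safe: {6}.

columns 6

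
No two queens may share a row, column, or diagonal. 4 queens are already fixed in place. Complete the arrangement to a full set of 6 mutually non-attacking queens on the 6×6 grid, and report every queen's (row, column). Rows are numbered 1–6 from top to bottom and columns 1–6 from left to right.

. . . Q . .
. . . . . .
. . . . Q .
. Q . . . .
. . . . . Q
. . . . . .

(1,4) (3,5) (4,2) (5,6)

(1,4) (2,1) (3,5) (4,2) (5,6) (6,3)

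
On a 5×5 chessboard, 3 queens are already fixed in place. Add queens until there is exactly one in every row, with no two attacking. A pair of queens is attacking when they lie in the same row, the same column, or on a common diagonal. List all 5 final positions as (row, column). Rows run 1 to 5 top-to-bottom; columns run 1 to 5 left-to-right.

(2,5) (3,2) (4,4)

Row 1: attacked by (2,5)→{4,5}; (3,2)→{2,4}; (4,4)→{1,4}. Safe: 3. Place at column 3.
Row 5: attacked by (1,3)→{3}; (2,5)→{2,5}; (3,2)→{2,4}; (4,4)→{3,4,5}. Safe: 1. Place at column 1.
Columns [3, 5, 2, 4, 1], r−c [-2, -3, 1, 0, 4], r+c [4, 7, 5, 8, 6] are all distinct, so no two queens attack.

(1,3) (2,5) (3,2) (4,4) (5,1)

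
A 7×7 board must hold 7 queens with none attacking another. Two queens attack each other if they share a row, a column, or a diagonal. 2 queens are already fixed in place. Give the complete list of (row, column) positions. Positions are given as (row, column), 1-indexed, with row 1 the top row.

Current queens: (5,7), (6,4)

(1,5) (2,2) (3,6) (4,3) (5,7) (6,4) (7,1)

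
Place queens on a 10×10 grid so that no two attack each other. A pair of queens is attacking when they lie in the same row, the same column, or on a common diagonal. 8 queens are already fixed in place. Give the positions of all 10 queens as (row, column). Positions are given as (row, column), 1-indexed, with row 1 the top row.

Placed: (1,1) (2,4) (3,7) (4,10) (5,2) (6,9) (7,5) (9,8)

Row 8: attacked by (1,1)→{1,8}; (2,4)→{4,10}; (3,7)→{2,7}; (4,10)→{6,10}; (5,2)→{2,5}; (6,9)→{7,9}; (7,5)→{4,5,6}; (9,8)→{7,8,9}. Safe: 3. Place at column 3.
Row 10: attacked by (1,1)→{1,10}; (2,4)→{4}; (3,7)→{7}; (4,10)→{4,10}; (5,2)→{2,7}; (6,9)→{5,9}; (7,5)→{2,5,8}; (8,3)→{1,3,5}; (9,8)→{7,8,9}. Safe: 6. Place at column 6.
Columns [1, 4, 7, 10, 2, 9, 5, 3, 8, 6], r−c [0, -2, -4, -6, 3, -3, 2, 5, 1, 4], r+c [2, 6, 10, 14, 7, 15, 12, 11, 17, 16] are all distinct, so no two queens attack.

(1,1) (2,4) (3,7) (4,10) (5,2) (6,9) (7,5) (8,3) (9,8) (10,6)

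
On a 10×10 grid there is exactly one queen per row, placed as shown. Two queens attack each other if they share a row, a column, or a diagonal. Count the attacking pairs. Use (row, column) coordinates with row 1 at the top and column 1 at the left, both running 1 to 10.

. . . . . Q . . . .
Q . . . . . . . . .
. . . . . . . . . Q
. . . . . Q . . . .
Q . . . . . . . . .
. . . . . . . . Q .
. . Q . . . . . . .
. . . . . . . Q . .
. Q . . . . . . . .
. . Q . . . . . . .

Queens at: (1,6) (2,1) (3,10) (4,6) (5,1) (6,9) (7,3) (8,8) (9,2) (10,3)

Same column: (1,6)–(4,6) (column 6); (2,1)–(5,1) (column 1); (7,3)–(10,3) (column 3).
Same diagonal: (3,10)–(10,3) (|3−10| = |10−3| = 7); (4,6)–(7,3) (|4−7| = |6−3| = 3); (5,1)–(7,3) (|5−7| = |1−3| = 2); (9,2)–(10,3) (|9−10| = |2−3| = 1).
Total attacking pairs: 7.

7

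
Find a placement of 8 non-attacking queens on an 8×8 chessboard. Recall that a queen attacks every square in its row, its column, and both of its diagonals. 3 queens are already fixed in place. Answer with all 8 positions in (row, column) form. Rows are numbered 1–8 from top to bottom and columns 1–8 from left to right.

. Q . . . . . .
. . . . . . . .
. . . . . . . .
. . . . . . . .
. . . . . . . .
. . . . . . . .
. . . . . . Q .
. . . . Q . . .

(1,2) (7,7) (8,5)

(1,2) (2,4) (3,6) (4,8) (5,3) (6,1) (7,7) (8,5)

Row 2: attacked by (1,2)→{1,2,3}; (7,7)→{2,7}; (8,5)→{5}. Safe: 4, 6, 8. Place at column 4.
Row 3: attacked by (1,2)→{2,4}; (2,4)→{3,4,5}; (7,7)→{3,7}; (8,5)→{5}. Safe: 1, 6, 8. Place at column 6.
Row 4: attacked by (1,2)→{2,5}; (2,4)→{2,4,6}; (3,6)→{5,6,7}; (7,7)→{4,7}; (8,5)→{1,5}. Safe: 3, 8. Place at column 8.
Row 5: attacked by (1,2)→{2,6}; (2,4)→{1,4,7}; (3,6)→{4,6,8}; (4,8)→{7,8}; (7,7)→{5,7}; (8,5)→{2,5,8}. Safe: 3. Place at column 3.
Row 6: attacked by (1,2)→{2,7}; (2,4)→{4,8}; (3,6)→{3,6}; (4,8)→{6,8}; (5,3)→{2,3,4}; (7,7)→{6,7,8}; (8,5)→{3,5,7}. Safe: 1. Place at column 1.
Columns [2, 4, 6, 8, 3, 1, 7, 5], r−c [-1, -2, -3, -4, 2, 5, 0, 3], r+c [3, 6, 9, 12, 8, 7, 14, 13] are all distinct, so no two queens attack.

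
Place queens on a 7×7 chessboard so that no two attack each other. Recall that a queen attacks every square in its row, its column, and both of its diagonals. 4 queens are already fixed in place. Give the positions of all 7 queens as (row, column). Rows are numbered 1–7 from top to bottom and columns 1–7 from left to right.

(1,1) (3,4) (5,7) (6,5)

(1,1) (2,6) (3,4) (4,2) (5,7) (6,5) (7,3)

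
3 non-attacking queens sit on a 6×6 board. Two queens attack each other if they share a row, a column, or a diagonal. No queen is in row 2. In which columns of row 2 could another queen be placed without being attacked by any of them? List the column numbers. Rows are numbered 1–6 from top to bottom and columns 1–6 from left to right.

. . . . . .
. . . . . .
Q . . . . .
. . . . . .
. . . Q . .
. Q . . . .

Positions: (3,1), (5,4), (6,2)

columns 3, 5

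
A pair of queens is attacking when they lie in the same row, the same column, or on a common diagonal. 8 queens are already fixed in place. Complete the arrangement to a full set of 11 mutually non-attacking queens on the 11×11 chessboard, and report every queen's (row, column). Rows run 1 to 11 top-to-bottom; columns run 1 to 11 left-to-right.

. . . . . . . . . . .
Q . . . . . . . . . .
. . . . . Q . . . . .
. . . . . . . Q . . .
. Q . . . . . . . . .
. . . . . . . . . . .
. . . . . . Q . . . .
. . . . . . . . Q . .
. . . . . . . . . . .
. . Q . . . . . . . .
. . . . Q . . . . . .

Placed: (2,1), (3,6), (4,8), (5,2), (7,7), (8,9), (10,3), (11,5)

(1,10) (2,1) (3,6) (4,8) (5,2) (6,4) (7,7) (8,9) (9,11) (10,3) (11,5)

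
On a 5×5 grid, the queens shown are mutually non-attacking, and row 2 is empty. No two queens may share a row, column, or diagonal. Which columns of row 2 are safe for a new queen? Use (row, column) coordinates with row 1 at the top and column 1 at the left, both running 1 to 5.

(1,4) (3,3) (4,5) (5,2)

(1,4) attacks row 2 at column 4 and diagonals 3, 5.
(3,3) attacks row 2 at column 3 and diagonals 2, 4.
(4,5) attacks row 2 at column 5 and diagonals 3.
(5,2) attacks row 2 at column 2 and diagonals 5.
Attacked columns: {2, 3, 4, 5}. Safe: {1}.

columns 1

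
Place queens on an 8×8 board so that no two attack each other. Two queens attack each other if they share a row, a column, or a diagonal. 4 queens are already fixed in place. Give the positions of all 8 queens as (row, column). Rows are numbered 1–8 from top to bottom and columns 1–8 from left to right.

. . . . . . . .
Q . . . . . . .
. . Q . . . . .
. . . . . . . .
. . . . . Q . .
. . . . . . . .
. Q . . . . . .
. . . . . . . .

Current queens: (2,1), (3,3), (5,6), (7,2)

(1,7) (2,1) (3,3) (4,8) (5,6) (6,4) (7,2) (8,5)

Row 1: attacked by (2,1)→{1,2}; (3,3)→{1,3,5}; (5,6)→{2,6}; (7,2)→{2,8}. Safe: 4, 7. Place at column 7.
Row 4: attacked by (1,7)→{4,7}; (2,1)→{1,3}; (3,3)→{2,3,4}; (5,6)→{5,6,7}; (7,2)→{2,5}. Safe: 8. Place at column 8.
Row 6: attacked by (1,7)→{2,7}; (2,1)→{1,5}; (3,3)→{3,6}; (4,8)→{6,8}; (5,6)→{5,6,7}; (7,2)→{1,2,3}. Safe: 4. Place at column 4.
Row 8: attacked by (1,7)→{7}; (2,1)→{1,7}; (3,3)→{3,8}; (4,8)→{4,8}; (5,6)→{3,6}; (6,4)→{2,4,6}; (7,2)→{1,2,3}. Safe: 5. Place at column 5.
Columns [7, 1, 3, 8, 6, 4, 2, 5], r−c [-6, 1, 0, -4, -1, 2, 5, 3], r+c [8, 3, 6, 12, 11, 10, 9, 13] are all distinct, so no two queens attack.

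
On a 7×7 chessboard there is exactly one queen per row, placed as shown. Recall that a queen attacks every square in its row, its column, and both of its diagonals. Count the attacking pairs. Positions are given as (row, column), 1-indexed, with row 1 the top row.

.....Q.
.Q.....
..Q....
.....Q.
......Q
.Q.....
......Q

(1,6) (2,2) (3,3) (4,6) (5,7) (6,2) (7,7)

Same column: (1,6)–(4,6) (column 6); (2,2)–(6,2) (column 2); (5,7)–(7,7) (column 7).
Same diagonal: (2,2)–(3,3) (|2−3| = |2−3| = 1); (2,2)–(7,7) (|2−7| = |2−7| = 5); (3,3)–(7,7) (|3−7| = |3−7| = 4); (4,6)–(5,7) (|4−5| = |6−7| = 1).
Total attacking pairs: 7.

7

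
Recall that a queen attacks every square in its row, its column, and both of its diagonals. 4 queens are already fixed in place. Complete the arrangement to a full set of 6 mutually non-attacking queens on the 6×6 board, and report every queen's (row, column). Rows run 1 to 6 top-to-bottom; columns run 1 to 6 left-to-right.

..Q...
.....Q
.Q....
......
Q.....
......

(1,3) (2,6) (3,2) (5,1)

(1,3) (2,6) (3,2) (4,5) (5,1) (6,4)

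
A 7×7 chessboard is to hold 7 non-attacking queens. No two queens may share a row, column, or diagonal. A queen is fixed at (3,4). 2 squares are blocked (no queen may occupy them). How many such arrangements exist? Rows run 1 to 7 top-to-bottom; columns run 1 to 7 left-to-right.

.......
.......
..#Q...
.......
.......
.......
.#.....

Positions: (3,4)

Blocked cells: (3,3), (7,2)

Branch on row 1: col 1 → 1; col 3 → 1; col 5 → 0; col 7 → 1.
Sum: 1 + 1 + 0 + 1 = 3.

3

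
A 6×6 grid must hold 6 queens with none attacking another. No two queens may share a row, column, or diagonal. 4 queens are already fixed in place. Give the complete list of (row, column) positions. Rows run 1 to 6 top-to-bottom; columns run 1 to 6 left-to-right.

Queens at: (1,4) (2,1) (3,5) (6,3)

Row 4: attacked by (1,4)→{1,4}; (2,1)→{1,3}; (3,5)→{4,5,6}; (6,3)→{1,3,5}. Safe: 2. Place at column 2.
Row 5: attacked by (1,4)→{4}; (2,1)→{1,4}; (3,5)→{3,5}; (4,2)→{1,2,3}; (6,3)→{2,3,4}. Safe: 6. Place at column 6.
Columns [4, 1, 5, 2, 6, 3], r−c [-3, 1, -2, 2, -1, 3], r+c [5, 3, 8, 6, 11, 9] are all distinct, so no two queens attack.

(1,4) (2,1) (3,5) (4,2) (5,6) (6,3)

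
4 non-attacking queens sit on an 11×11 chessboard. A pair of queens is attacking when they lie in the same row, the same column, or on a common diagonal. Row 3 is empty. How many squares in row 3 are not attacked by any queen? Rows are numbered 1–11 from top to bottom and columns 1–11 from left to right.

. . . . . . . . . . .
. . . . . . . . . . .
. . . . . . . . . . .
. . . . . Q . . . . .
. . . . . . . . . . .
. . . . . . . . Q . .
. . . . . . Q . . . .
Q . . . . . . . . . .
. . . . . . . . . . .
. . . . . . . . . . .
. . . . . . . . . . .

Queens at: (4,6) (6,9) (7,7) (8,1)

4

(4,6) attacks row 3 at column 6 and diagonals 5, 7.
(6,9) attacks row 3 at column 9 and diagonals 6.
(7,7) attacks row 3 at column 7 and diagonals 3, 11.
(8,1) attacks row 3 at column 1 and diagonals 6.
Attacked columns: {1, 3, 5, 6, 7, 9, 11}. Safe: {2, 4, 8, 10}.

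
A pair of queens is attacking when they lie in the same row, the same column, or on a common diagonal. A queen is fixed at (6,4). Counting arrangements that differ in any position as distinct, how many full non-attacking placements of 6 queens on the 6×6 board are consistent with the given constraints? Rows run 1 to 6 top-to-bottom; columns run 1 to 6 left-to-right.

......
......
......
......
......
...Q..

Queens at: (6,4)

Branch on row 1: col 1 → 0; col 2 → 0; col 3 → 1; col 5 → 0; col 6 → 0.
Sum: 0 + 0 + 1 + 0 + 0 = 1.

1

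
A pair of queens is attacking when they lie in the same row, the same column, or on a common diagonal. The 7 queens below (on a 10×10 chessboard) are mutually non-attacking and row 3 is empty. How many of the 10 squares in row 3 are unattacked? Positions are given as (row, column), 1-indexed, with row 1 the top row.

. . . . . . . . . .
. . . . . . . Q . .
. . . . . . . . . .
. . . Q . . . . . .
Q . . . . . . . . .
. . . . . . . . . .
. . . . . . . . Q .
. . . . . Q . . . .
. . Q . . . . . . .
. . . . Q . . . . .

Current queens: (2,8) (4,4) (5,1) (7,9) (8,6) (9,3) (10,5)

(2,8) attacks row 3 at column 8 and diagonals 7, 9.
(4,4) attacks row 3 at column 4 and diagonals 3, 5.
(5,1) attacks row 3 at column 1 and diagonals 3.
(7,9) attacks row 3 at column 9 and diagonals 5.
(8,6) attacks row 3 at column 6 and diagonals 1.
(9,3) attacks row 3 at column 3 and diagonals 9.
(10,5) attacks row 3 at column 5.
Attacked columns: {1, 3, 4, 5, 6, 7, 8, 9}. Safe: {2, 10}.

2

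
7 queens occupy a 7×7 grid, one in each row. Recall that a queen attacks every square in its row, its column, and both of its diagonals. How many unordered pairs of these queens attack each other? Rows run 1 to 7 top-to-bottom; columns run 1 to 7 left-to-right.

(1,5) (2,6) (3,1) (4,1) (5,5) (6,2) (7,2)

5

Same column: (1,5)–(5,5) (column 5); (3,1)–(4,1) (column 1); (6,2)–(7,2) (column 2).
Same diagonal: (1,5)–(2,6) (|1−2| = |5−6| = 1); (2,6)–(6,2) (|2−6| = |6−2| = 4).
Total attacking pairs: 5.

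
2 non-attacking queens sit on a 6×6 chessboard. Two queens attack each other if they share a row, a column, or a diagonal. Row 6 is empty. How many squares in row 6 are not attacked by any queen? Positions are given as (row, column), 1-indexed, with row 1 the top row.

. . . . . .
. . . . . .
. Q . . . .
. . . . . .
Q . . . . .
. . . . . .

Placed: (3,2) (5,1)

3

(3,2) attacks row 6 at column 2 and diagonals 5.
(5,1) attacks row 6 at column 1 and diagonals 2.
Attacked columns: {1, 2, 5}. Safe: {3, 4, 6}.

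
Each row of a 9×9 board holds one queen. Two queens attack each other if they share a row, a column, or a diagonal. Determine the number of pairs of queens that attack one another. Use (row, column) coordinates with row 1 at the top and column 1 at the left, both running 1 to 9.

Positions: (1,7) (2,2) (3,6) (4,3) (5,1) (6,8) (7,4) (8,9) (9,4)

Same column: (7,4)–(9,4) (column 4).
Total attacking pairs: 1.

1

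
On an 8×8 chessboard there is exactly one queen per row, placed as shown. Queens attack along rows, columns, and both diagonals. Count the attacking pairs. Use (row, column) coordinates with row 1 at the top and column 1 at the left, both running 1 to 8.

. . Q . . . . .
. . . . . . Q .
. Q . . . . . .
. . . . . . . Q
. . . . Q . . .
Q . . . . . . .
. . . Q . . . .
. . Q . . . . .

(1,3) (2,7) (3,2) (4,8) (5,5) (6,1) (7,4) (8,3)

3

Same column: (1,3)–(8,3) (column 3).
Same diagonal: (6,1)–(8,3) (|6−8| = |1−3| = 2); (7,4)–(8,3) (|7−8| = |4−3| = 1).
Total attacking pairs: 3.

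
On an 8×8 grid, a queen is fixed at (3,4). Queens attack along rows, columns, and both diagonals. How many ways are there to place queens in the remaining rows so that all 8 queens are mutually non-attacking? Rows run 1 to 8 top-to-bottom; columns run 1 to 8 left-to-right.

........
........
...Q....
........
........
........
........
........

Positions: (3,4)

12

Branch on row 1: col 1 → 1; col 3 → 3; col 5 → 6; col 7 → 1; col 8 → 1.
Sum: 1 + 3 + 6 + 1 + 1 = 12.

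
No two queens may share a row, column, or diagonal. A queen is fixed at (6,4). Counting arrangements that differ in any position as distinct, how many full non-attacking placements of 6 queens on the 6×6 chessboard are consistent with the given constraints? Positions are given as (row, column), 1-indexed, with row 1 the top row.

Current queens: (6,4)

Branch on row 1: col 1 → 0; col 2 → 0; col 3 → 1; col 5 → 0; col 6 → 0.
Sum: 0 + 0 + 1 + 0 + 0 = 1.

1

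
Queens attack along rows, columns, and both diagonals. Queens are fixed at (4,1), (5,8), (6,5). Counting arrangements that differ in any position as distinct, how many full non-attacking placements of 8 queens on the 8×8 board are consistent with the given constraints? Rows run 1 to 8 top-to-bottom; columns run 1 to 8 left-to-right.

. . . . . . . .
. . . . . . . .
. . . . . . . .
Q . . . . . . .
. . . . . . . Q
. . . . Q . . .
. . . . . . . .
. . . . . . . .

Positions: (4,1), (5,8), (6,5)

Branch on row 1: col 2 → 0; col 3 → 1; col 6 → 0; col 7 → 1.
Sum: 0 + 1 + 0 + 1 = 2.

2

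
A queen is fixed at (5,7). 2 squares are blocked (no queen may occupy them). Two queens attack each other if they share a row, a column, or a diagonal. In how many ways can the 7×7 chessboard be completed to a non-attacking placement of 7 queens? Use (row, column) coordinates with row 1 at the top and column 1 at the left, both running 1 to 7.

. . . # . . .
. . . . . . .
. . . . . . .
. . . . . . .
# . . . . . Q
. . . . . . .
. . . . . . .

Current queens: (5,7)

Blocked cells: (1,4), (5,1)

6

Branch on row 1: col 1 → 1; col 2 → 2; col 5 → 1; col 6 → 2.
Sum: 1 + 2 + 1 + 2 = 6.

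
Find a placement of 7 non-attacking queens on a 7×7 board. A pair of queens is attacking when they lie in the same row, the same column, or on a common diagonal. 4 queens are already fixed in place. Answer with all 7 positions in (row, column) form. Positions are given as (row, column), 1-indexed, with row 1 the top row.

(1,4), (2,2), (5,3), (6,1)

(1,4) (2,2) (3,7) (4,5) (5,3) (6,1) (7,6)

Row 3: attacked by (1,4)→{2,4,6}; (2,2)→{1,2,3}; (5,3)→{1,3,5}; (6,1)→{1,4}. Safe: 7. Place at column 7.
Row 4: attacked by (1,4)→{1,4,7}; (2,2)→{2,4}; (3,7)→{6,7}; (5,3)→{2,3,4}; (6,1)→{1,3}. Safe: 5. Place at column 5.
Row 7: attacked by (1,4)→{4}; (2,2)→{2,7}; (3,7)→{3,7}; (4,5)→{2,5}; (5,3)→{1,3,5}; (6,1)→{1,2}. Safe: 6. Place at column 6.
Columns [4, 2, 7, 5, 3, 1, 6], r−c [-3, 0, -4, -1, 2, 5, 1], r+c [5, 4, 10, 9, 8, 7, 13] are all distinct, so no two queens attack.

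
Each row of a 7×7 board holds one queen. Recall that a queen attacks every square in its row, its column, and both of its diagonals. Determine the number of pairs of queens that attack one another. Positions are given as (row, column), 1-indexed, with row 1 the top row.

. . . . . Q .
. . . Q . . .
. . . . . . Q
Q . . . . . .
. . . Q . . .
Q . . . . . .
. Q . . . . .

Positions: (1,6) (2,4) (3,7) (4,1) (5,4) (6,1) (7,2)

5

Same column: (2,4)–(5,4) (column 4); (4,1)–(6,1) (column 1).
Same diagonal: (1,6)–(6,1) (|1−6| = |6−1| = 5); (5,4)–(7,2) (|5−7| = |4−2| = 2); (6,1)–(7,2) (|6−7| = |1−2| = 1).
Total attacking pairs: 5.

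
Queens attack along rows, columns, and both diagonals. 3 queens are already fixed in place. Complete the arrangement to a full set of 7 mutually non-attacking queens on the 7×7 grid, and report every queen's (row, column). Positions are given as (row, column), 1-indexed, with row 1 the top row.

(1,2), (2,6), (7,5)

(1,2) (2,6) (3,3) (4,7) (5,4) (6,1) (7,5)

Row 3: attacked by (1,2)→{2,4}; (2,6)→{5,6,7}; (7,5)→{1,5}. Safe: 3. Place at column 3.
Row 4: attacked by (1,2)→{2,5}; (2,6)→{4,6}; (3,3)→{2,3,4}; (7,5)→{2,5}. Safe: 1, 7. Place at column 7.
Row 5: attacked by (1,2)→{2,6}; (2,6)→{3,6}; (3,3)→{1,3,5}; (4,7)→{6,7}; (7,5)→{3,5,7}. Safe: 4. Place at column 4.
Row 6: attacked by (1,2)→{2,7}; (2,6)→{2,6}; (3,3)→{3,6}; (4,7)→{5,7}; (5,4)→{3,4,5}; (7,5)→{4,5,6}. Safe: 1. Place at column 1.
Columns [2, 6, 3, 7, 4, 1, 5], r−c [-1, -4, 0, -3, 1, 5, 2], r+c [3, 8, 6, 11, 9, 7, 12] are all distinct, so no two queens attack.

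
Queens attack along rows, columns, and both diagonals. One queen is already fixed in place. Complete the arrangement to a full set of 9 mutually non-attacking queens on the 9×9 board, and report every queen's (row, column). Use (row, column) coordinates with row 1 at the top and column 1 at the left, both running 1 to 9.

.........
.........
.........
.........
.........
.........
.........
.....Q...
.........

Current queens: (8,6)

Row 1: attacked by (8,6)→{6}. Safe: 1, 2, 3, 4, 5, 7, 8, 9. Place at column 5.
Row 2: attacked by (1,5)→{4,5,6}; (8,6)→{6}. Safe: 1, 2, 3, 7, 8, 9. Place at column 7.
Row 3: attacked by (1,5)→{3,5,7}; (2,7)→{6,7,8}; (8,6)→{1,6}. Safe: 2, 4, 9. Place at column 4.
Row 4: attacked by (1,5)→{2,5,8}; (2,7)→{5,7,9}; (3,4)→{3,4,5}; (8,6)→{2,6}. Safe: 1. Place at column 1.
Row 5: attacked by (1,5)→{1,5,9}; (2,7)→{4,7}; (3,4)→{2,4,6}; (4,1)→{1,2}; (8,6)→{3,6,9}. Safe: 8. Place at column 8.
Row 6: attacked by (1,5)→{5}; (2,7)→{3,7}; (3,4)→{1,4,7}; (4,1)→{1,3}; (5,8)→{7,8,9}; (8,6)→{4,6,8}. Safe: 2. Place at column 2.
Row 7: attacked by (1,5)→{5}; (2,7)→{2,7}; (3,4)→{4,8}; (4,1)→{1,4}; (5,8)→{6,8}; (6,2)→{1,2,3}; (8,6)→{5,6,7}. Safe: 9. Place at column 9.
Row 9: attacked by (1,5)→{5}; (2,7)→{7}; (3,4)→{4}; (4,1)→{1,6}; (5,8)→{4,8}; (6,2)→{2,5}; (7,9)→{7,9}; (8,6)→{5,6,7}. Safe: 3. Place at column 3.
Columns [5, 7, 4, 1, 8, 2, 9, 6, 3], r−c [-4, -5, -1, 3, -3, 4, -2, 2, 6], r+c [6, 9, 7, 5, 13, 8, 16, 14, 12] are all distinct, so no two queens attack.

(1,5) (2,7) (3,4) (4,1) (5,8) (6,2) (7,9) (8,6) (9,3)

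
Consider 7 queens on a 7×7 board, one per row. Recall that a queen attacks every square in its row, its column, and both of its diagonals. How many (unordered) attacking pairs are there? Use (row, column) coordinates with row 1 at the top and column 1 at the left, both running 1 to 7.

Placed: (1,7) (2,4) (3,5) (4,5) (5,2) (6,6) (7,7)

Same column: (1,7)–(7,7) (column 7); (3,5)–(4,5) (column 5).
Same diagonal: (1,7)–(3,5) (|1−3| = |7−5| = 2); (2,4)–(3,5) (|2−3| = |4−5| = 1); (6,6)–(7,7) (|6−7| = |6−7| = 1).
Total attacking pairs: 5.

5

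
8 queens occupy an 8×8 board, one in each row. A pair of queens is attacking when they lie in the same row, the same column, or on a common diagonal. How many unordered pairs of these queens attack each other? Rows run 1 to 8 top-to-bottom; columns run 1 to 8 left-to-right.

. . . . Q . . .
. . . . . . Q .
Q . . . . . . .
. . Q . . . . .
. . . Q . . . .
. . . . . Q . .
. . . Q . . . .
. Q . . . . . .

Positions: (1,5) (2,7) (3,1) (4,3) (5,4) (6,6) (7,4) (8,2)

3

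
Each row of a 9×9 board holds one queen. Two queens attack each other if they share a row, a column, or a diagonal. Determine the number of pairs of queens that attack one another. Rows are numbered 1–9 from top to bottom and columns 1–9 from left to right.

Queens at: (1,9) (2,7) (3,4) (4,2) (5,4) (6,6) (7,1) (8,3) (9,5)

2

Same column: (3,4)–(5,4) (column 4).
Same diagonal: (2,7)–(5,4) (|2−5| = |7−4| = 3).
Total attacking pairs: 2.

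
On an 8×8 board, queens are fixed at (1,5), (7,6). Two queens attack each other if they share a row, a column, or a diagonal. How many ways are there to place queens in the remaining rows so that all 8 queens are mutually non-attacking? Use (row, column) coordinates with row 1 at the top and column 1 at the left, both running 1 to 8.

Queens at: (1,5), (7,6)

Branch on row 2: col 2 → 1; col 3 → 2; col 7 → 2; col 8 → 1.
Sum: 1 + 2 + 2 + 1 = 6.

6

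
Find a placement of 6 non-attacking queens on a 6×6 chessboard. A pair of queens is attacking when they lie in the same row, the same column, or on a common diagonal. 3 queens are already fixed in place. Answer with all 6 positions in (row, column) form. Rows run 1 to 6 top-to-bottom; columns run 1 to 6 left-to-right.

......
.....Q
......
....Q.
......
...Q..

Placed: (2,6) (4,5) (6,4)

Row 1: attacked by (2,6)→{5,6}; (4,5)→{2,5}; (6,4)→{4}. Safe: 1, 3. Place at column 3.
Row 3: attacked by (1,3)→{1,3,5}; (2,6)→{5,6}; (4,5)→{4,5,6}; (6,4)→{1,4}. Safe: 2. Place at column 2.
Row 5: attacked by (1,3)→{3}; (2,6)→{3,6}; (3,2)→{2,4}; (4,5)→{4,5,6}; (6,4)→{3,4,5}. Safe: 1. Place at column 1.
Columns [3, 6, 2, 5, 1, 4], r−c [-2, -4, 1, -1, 4, 2], r+c [4, 8, 5, 9, 6, 10] are all distinct, so no two queens attack.

(1,3) (2,6) (3,2) (4,5) (5,1) (6,4)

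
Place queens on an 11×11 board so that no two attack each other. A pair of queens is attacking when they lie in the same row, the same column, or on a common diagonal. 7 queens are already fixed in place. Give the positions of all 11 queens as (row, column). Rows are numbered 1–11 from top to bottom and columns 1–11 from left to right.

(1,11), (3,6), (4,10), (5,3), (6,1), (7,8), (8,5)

(1,11) (2,4) (3,6) (4,10) (5,3) (6,1) (7,8) (8,5) (9,2) (10,9) (11,7)

Row 2: attacked by (1,11)→{10,11}; (3,6)→{5,6,7}; (4,10)→{8,10}; (5,3)→{3,6}; (6,1)→{1,5}; (7,8)→{3,8}; (8,5)→{5,11}. Safe: 2, 4, 9. Place at column 4.
Row 9: attacked by (1,11)→{3,11}; (2,4)→{4,11}; (3,6)→{6}; (4,10)→{5,10}; (5,3)→{3,7}; (6,1)→{1,4}; (7,8)→{6,8,10}; (8,5)→{4,5,6}. Safe: 2, 9. Place at column 2.
Row 10: attacked by (1,11)→{2,11}; (2,4)→{4}; (3,6)→{6}; (4,10)→{4,10}; (5,3)→{3,8}; (6,1)→{1,5}; (7,8)→{5,8,11}; (8,5)→{3,5,7}; (9,2)→{1,2,3}. Safe: 9. Place at column 9.
Row 11: attacked by (1,11)→{1,11}; (2,4)→{4}; (3,6)→{6}; (4,10)→{3,10}; (5,3)→{3,9}; (6,1)→{1,6}; (7,8)→{4,8}; (8,5)→{2,5,8}; (9,2)→{2,4}; (10,9)→{8,9,10}. Safe: 7. Place at column 7.
Columns [11, 4, 6, 10, 3, 1, 8, 5, 2, 9, 7], r−c [-10, -2, -3, -6, 2, 5, -1, 3, 7, 1, 4], r+c [12, 6, 9, 14, 8, 7, 15, 13, 11, 19, 18] are all distinct, so no two queens attack.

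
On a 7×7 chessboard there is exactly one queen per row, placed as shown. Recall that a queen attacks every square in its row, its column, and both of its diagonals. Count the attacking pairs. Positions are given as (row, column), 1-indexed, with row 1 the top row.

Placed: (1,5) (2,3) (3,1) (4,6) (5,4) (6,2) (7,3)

3

Same column: (2,3)–(7,3) (column 3).
Same diagonal: (4,6)–(7,3) (|4−7| = |6−3| = 3); (6,2)–(7,3) (|6−7| = |2−3| = 1).
Total attacking pairs: 3.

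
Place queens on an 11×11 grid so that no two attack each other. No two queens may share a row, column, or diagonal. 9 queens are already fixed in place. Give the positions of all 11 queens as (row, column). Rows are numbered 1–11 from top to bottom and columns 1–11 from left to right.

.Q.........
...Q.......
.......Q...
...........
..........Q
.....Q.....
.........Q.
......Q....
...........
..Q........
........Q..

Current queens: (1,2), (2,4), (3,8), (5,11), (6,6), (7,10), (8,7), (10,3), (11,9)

(1,2) (2,4) (3,8) (4,1) (5,11) (6,6) (7,10) (8,7) (9,5) (10,3) (11,9)

Row 4: attacked by (1,2)→{2,5}; (2,4)→{2,4,6}; (3,8)→{7,8,9}; (5,11)→{10,11}; (6,6)→{4,6,8}; (7,10)→{7,10}; (8,7)→{3,7,11}; (10,3)→{3,9}; (11,9)→{2,9}. Safe: 1. Place at column 1.
Row 9: attacked by (1,2)→{2,10}; (2,4)→{4,11}; (3,8)→{2,8}; (4,1)→{1,6}; (5,11)→{7,11}; (6,6)→{3,6,9}; (7,10)→{8,10}; (8,7)→{6,7,8}; (10,3)→{2,3,4}; (11,9)→{7,9,11}. Safe: 5. Place at column 5.
Columns [2, 4, 8, 1, 11, 6, 10, 7, 5, 3, 9], r−c [-1, -2, -5, 3, -6, 0, -3, 1, 4, 7, 2], r+c [3, 6, 11, 5, 16, 12, 17, 15, 14, 13, 20] are all distinct, so no two queens attack.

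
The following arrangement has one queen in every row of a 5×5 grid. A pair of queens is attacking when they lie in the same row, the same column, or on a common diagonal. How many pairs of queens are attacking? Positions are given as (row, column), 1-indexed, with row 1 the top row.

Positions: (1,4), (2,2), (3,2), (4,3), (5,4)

6

Same column: (1,4)–(5,4) (column 4); (2,2)–(3,2) (column 2).
Same diagonal: (1,4)–(3,2) (|1−3| = |4−2| = 2); (3,2)–(4,3) (|3−4| = |2−3| = 1); (3,2)–(5,4) (|3−5| = |2−4| = 2); (4,3)–(5,4) (|4−5| = |3−4| = 1).
Total attacking pairs: 6.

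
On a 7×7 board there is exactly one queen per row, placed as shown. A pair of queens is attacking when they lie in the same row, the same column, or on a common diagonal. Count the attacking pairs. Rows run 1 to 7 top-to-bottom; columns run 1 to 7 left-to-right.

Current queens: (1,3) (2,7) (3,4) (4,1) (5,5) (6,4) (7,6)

Same column: (3,4)–(6,4) (column 4).
Same diagonal: (5,5)–(6,4) (|5−6| = |5−4| = 1).
Total attacking pairs: 2.

2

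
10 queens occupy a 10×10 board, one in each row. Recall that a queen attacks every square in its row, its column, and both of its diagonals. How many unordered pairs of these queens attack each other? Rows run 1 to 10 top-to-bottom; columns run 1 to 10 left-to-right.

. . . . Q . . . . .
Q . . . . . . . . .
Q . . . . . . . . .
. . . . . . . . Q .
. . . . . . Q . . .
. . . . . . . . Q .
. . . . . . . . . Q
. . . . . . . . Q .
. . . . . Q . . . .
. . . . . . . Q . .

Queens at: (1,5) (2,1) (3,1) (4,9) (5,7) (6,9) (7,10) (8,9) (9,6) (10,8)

Same column: (2,1)–(3,1) (column 1); (4,9)–(6,9) (column 9); (4,9)–(8,9) (column 9); (6,9)–(8,9) (column 9).
Same diagonal: (3,1)–(10,8) (|3−10| = |1−8| = 7); (6,9)–(7,10) (|6−7| = |9−10| = 1); (6,9)–(9,6) (|6−9| = |9−6| = 3); (7,10)–(8,9) (|7−8| = |10−9| = 1).
Total attacking pairs: 8.

8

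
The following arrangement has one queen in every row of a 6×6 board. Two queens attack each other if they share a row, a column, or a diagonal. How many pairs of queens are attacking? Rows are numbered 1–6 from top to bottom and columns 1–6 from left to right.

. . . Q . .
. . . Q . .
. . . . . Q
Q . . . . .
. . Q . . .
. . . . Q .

3

Same column: (1,4)–(2,4) (column 4).
Same diagonal: (1,4)–(3,6) (|1−3| = |4−6| = 2); (1,4)–(4,1) (|1−4| = |4−1| = 3).
Total attacking pairs: 3.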